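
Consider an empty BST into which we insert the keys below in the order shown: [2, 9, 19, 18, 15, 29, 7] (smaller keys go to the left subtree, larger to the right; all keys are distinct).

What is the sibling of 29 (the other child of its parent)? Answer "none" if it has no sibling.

18

Insert 2: tree is empty, so 2 becomes the root.
Insert 9: 9 > 2 → go right. Place as right child of 2.
Insert 19: 19 > 2 → go right; 19 > 9 → go right. Place as right child of 9.
Insert 18: 18 > 2 → go right; 18 > 9 → go right; 18 < 19 → go left. Place as left child of 19.
Insert 15: 15 > 2 → go right; 15 > 9 → go right; 15 < 19 → go left; 15 < 18 → go left. Place as left child of 18.
Insert 29: 29 > 2 → go right; 29 > 9 → go right; 29 > 19 → go right. Place as right child of 19.
Insert 7: 7 > 2 → go right; 7 < 9 → go left. Place as left child of 9.

29's parent is 19; the other child of 19 is 18.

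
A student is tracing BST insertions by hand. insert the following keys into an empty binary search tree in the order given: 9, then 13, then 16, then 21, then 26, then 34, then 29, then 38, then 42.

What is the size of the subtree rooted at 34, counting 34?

4

Resulting structure (node: left, right):
  9: L=–, R=13
  13: L=–, R=16
  16: L=–, R=21
  21: L=–, R=26
  26: L=–, R=34
  34: L=29, R=38
  29: L=–, R=–
  38: L=–, R=42
  42: L=–, R=–

Subtree rooted at 34 contains: 34, 29, 38, 42 — 4 nodes.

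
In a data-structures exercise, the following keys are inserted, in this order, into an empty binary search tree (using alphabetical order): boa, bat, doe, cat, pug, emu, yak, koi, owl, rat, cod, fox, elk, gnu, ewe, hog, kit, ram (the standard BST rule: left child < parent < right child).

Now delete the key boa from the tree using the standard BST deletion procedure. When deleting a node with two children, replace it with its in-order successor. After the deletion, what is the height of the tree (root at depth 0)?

8

Insert boa: tree is empty, so boa becomes the root.
Insert bat: bat < boa → go left. Place as left child of boa.
Insert doe: doe > boa → go right. Place as right child of boa.
Insert cat: cat > boa → go right; cat < doe → go left. Place as left child of doe.
Insert pug: pug > boa → go right; pug > doe → go right. Place as right child of doe.
Insert emu: emu > boa → go right; emu > doe → go right; emu < pug → go left. Place as left child of pug.
Insert yak: yak > boa → go right; yak > doe → go right; yak > pug → go right. Place as right child of pug.
Insert koi: koi > boa → go right; koi > doe → go right; koi < pug → go left; koi > emu → go right. Place as right child of emu.
Insert owl: owl > boa → go right; owl > doe → go right; owl < pug → go left; owl > emu → go right; owl > koi → go right. Place as right child of koi.
Insert rat: rat > boa → go right; rat > doe → go right; rat > pug → go right; rat < yak → go left. Place as left child of yak.
Insert cod: cod > boa → go right; cod < doe → go left; cod > cat → go right. Place as right child of cat.
Insert fox: fox > boa → go right; fox > doe → go right; fox < pug → go left; fox > emu → go right; fox < koi → go left. Place as left child of koi.
Insert elk: elk > boa → go right; elk > doe → go right; elk < pug → go left; elk < emu → go left. Place as left child of emu.
Insert gnu: gnu > boa → go right; gnu > doe → go right; gnu < pug → go left; gnu > emu → go right; gnu < koi → go left; gnu > fox → go right. Place as right child of fox.
Insert ewe: ewe > boa → go right; ewe > doe → go right; ewe < pug → go left; ewe > emu → go right; ewe < koi → go left; ewe < fox → go left. Place as left child of fox.
Insert hog: hog > boa → go right; hog > doe → go right; hog < pug → go left; hog > emu → go right; hog < koi → go left; hog > fox → go right; hog > gnu → go right. Place as right child of gnu.
Insert kit: kit > boa → go right; kit > doe → go right; kit < pug → go left; kit > emu → go right; kit < koi → go left; kit > fox → go right; kit > gnu → go right; kit > hog → go right. Place as right child of hog.
Insert ram: ram > boa → go right; ram > doe → go right; ram > pug → go right; ram < yak → go left; ram < rat → go left. Place as left child of rat.

Delete boa (two children — replace with in-order successor).
After deletion, deepest node is kit at depth 8.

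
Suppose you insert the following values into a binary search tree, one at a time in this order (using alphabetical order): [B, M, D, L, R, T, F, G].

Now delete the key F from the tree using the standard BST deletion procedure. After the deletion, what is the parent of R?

B: root
M: right child of B (depth 1)
D: left child of M (depth 2)
L: right child of D (depth 3)
R: right child of M (depth 2)
T: right child of R (depth 3)
F: left child of L (depth 4)
G: right child of F (depth 5)

Delete F (at most one child — splice it out).
After deletion, R's parent is M.

M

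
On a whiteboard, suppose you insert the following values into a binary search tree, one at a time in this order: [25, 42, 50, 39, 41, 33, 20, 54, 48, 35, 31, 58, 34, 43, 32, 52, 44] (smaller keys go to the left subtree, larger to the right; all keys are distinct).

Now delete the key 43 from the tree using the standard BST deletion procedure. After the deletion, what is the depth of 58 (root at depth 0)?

4

25: root
42: right child of 25 (depth 1)
50: right child of 42 (depth 2)
39: left child of 42 (depth 2)
41: right child of 39 (depth 3)
33: left child of 39 (depth 3)
20: left child of 25 (depth 1)
54: right child of 50 (depth 3)
48: left child of 50 (depth 3)
35: right child of 33 (depth 4)
31: left child of 33 (depth 4)
58: right child of 54 (depth 4)
34: left child of 35 (depth 5)
43: left child of 48 (depth 4)
32: right child of 31 (depth 5)
52: left child of 54 (depth 4)
44: right child of 43 (depth 5)

Delete 43 (at most one child — splice it out).
After deletion, path to 58: 25 → 42 → 50 → 54 → 58.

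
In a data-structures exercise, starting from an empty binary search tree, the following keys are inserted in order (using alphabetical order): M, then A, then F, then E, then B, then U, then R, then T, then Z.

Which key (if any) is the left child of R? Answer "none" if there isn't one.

none

M: root
A: left child of M (depth 1)
F: right child of A (depth 2)
E: left child of F (depth 3)
B: left child of E (depth 4)
U: right child of M (depth 1)
R: left child of U (depth 2)
T: right child of R (depth 3)
Z: right child of U (depth 2)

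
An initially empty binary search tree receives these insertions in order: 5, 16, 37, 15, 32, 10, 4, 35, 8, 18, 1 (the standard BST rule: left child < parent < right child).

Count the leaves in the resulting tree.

Insert 5: tree is empty, so 5 becomes the root.
Insert 16: 16 > 5 → go right. Place as right child of 5.
Insert 37: 37 > 5 → go right; 37 > 16 → go right. Place as right child of 16.
Insert 15: 15 > 5 → go right; 15 < 16 → go left. Place as left child of 16.
Insert 32: 32 > 5 → go right; 32 > 16 → go right; 32 < 37 → go left. Place as left child of 37.
Insert 10: 10 > 5 → go right; 10 < 16 → go left; 10 < 15 → go left. Place as left child of 15.
Insert 4: 4 < 5 → go left. Place as left child of 5.
Insert 35: 35 > 5 → go right; 35 > 16 → go right; 35 < 37 → go left; 35 > 32 → go right. Place as right child of 32.
Insert 8: 8 > 5 → go right; 8 < 16 → go left; 8 < 15 → go left; 8 < 10 → go left. Place as left child of 10.
Insert 18: 18 > 5 → go right; 18 > 16 → go right; 18 < 37 → go left; 18 < 32 → go left. Place as left child of 32.
Insert 1: 1 < 5 → go left; 1 < 4 → go left. Place as left child of 4.

Leaves: 1, 8, 18, 35 — 4 in total.

4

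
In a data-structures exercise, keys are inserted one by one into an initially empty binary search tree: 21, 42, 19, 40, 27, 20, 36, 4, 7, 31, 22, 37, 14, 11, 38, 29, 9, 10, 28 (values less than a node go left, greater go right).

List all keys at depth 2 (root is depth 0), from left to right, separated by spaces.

Resulting structure (node: left, right):
  21: L=19, R=42
  42: L=40, R=–
  19: L=4, R=20
  40: L=27, R=–
  27: L=22, R=36
  20: L=–, R=–
  36: L=31, R=37
  4: L=–, R=7
  7: L=–, R=14
  31: L=29, R=–
  22: L=–, R=–
  37: L=–, R=38
  14: L=11, R=–
  11: L=9, R=–
  38: L=–, R=–
  29: L=28, R=–
  9: L=–, R=10
  10: L=–, R=–
  28: L=–, R=–

4 20 40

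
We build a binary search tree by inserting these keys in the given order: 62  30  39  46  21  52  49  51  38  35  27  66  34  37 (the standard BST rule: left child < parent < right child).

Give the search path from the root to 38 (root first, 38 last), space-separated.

62 30 39 38

Insert 62: tree is empty, so 62 becomes the root.
Insert 30: 30 < 62 → go left. Place as left child of 62.
Insert 39: 39 < 62 → go left; 39 > 30 → go right. Place as right child of 30.
Insert 46: 46 < 62 → go left; 46 > 30 → go right; 46 > 39 → go right. Place as right child of 39.
Insert 21: 21 < 62 → go left; 21 < 30 → go left. Place as left child of 30.
Insert 52: 52 < 62 → go left; 52 > 30 → go right; 52 > 39 → go right; 52 > 46 → go right. Place as right child of 46.
Insert 49: 49 < 62 → go left; 49 > 30 → go right; 49 > 39 → go right; 49 > 46 → go right; 49 < 52 → go left. Place as left child of 52.
Insert 51: 51 < 62 → go left; 51 > 30 → go right; 51 > 39 → go right; 51 > 46 → go right; 51 < 52 → go left; 51 > 49 → go right. Place as right child of 49.
Insert 38: 38 < 62 → go left; 38 > 30 → go right; 38 < 39 → go left. Place as left child of 39.
Insert 35: 35 < 62 → go left; 35 > 30 → go right; 35 < 39 → go left; 35 < 38 → go left. Place as left child of 38.
Insert 27: 27 < 62 → go left; 27 < 30 → go left; 27 > 21 → go right. Place as right child of 21.
Insert 66: 66 > 62 → go right. Place as right child of 62.
Insert 34: 34 < 62 → go left; 34 > 30 → go right; 34 < 39 → go left; 34 < 38 → go left; 34 < 35 → go left. Place as left child of 35.
Insert 37: 37 < 62 → go left; 37 > 30 → go right; 37 < 39 → go left; 37 < 38 → go left; 37 > 35 → go right. Place as right child of 35.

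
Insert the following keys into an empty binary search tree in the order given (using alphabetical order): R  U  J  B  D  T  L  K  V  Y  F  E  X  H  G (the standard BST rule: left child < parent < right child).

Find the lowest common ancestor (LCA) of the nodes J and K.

J

Insert R: tree is empty, so R becomes the root.
Insert U: U > R → go right. Place as right child of R.
Insert J: J < R → go left. Place as left child of R.
Insert B: B < R → go left; B < J → go left. Place as left child of J.
Insert D: D < R → go left; D < J → go left; D > B → go right. Place as right child of B.
Insert T: T > R → go right; T < U → go left. Place as left child of U.
Insert L: L < R → go left; L > J → go right. Place as right child of J.
Insert K: K < R → go left; K > J → go right; K < L → go left. Place as left child of L.
Insert V: V > R → go right; V > U → go right. Place as right child of U.
Insert Y: Y > R → go right; Y > U → go right; Y > V → go right. Place as right child of V.
Insert F: F < R → go left; F < J → go left; F > B → go right; F > D → go right. Place as right child of D.
Insert E: E < R → go left; E < J → go left; E > B → go right; E > D → go right; E < F → go left. Place as left child of F.
Insert X: X > R → go right; X > U → go right; X > V → go right; X < Y → go left. Place as left child of Y.
Insert H: H < R → go left; H < J → go left; H > B → go right; H > D → go right; H > F → go right. Place as right child of F.
Insert G: G < R → go left; G < J → go left; G > B → go right; G > D → go right; G > F → go right; G < H → go left. Place as left child of H.

Path to J: R → J
Path to K: R → J → L → K
J lies on both paths and is an ancestor of the other node.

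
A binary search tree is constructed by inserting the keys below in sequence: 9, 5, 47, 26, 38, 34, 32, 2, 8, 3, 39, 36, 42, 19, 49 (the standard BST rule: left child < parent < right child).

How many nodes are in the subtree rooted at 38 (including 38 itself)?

Insert 9: tree is empty, so 9 becomes the root.
Insert 5: 5 < 9 → go left. Place as left child of 9.
Insert 47: 47 > 9 → go right. Place as right child of 9.
Insert 26: 26 > 9 → go right; 26 < 47 → go left. Place as left child of 47.
Insert 38: 38 > 9 → go right; 38 < 47 → go left; 38 > 26 → go right. Place as right child of 26.
Insert 34: 34 > 9 → go right; 34 < 47 → go left; 34 > 26 → go right; 34 < 38 → go left. Place as left child of 38.
Insert 32: 32 > 9 → go right; 32 < 47 → go left; 32 > 26 → go right; 32 < 38 → go left; 32 < 34 → go left. Place as left child of 34.
Insert 2: 2 < 9 → go left; 2 < 5 → go left. Place as left child of 5.
Insert 8: 8 < 9 → go left; 8 > 5 → go right. Place as right child of 5.
Insert 3: 3 < 9 → go left; 3 < 5 → go left; 3 > 2 → go right. Place as right child of 2.
Insert 39: 39 > 9 → go right; 39 < 47 → go left; 39 > 26 → go right; 39 > 38 → go right. Place as right child of 38.
Insert 36: 36 > 9 → go right; 36 < 47 → go left; 36 > 26 → go right; 36 < 38 → go left; 36 > 34 → go right. Place as right child of 34.
Insert 42: 42 > 9 → go right; 42 < 47 → go left; 42 > 26 → go right; 42 > 38 → go right; 42 > 39 → go right. Place as right child of 39.
Insert 19: 19 > 9 → go right; 19 < 47 → go left; 19 < 26 → go left. Place as left child of 26.
Insert 49: 49 > 9 → go right; 49 > 47 → go right. Place as right child of 47.

Subtree rooted at 38 contains: 38, 34, 32, 36, 39, 42 — 6 nodes.

6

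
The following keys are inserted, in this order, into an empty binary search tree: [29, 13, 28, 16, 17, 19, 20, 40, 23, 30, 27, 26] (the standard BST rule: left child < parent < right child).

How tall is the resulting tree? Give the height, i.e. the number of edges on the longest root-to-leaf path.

Insert 29: tree is empty, so 29 becomes the root.
Insert 13: 13 < 29 → go left. Place as left child of 29.
Insert 28: 28 < 29 → go left; 28 > 13 → go right. Place as right child of 13.
Insert 16: 16 < 29 → go left; 16 > 13 → go right; 16 < 28 → go left. Place as left child of 28.
Insert 17: 17 < 29 → go left; 17 > 13 → go right; 17 < 28 → go left; 17 > 16 → go right. Place as right child of 16.
Insert 19: 19 < 29 → go left; 19 > 13 → go right; 19 < 28 → go left; 19 > 16 → go right; 19 > 17 → go right. Place as right child of 17.
Insert 20: 20 < 29 → go left; 20 > 13 → go right; 20 < 28 → go left; 20 > 16 → go right; 20 > 17 → go right; 20 > 19 → go right. Place as right child of 19.
Insert 40: 40 > 29 → go right. Place as right child of 29.
Insert 23: 23 < 29 → go left; 23 > 13 → go right; 23 < 28 → go left; 23 > 16 → go right; 23 > 17 → go right; 23 > 19 → go right; 23 > 20 → go right. Place as right child of 20.
Insert 30: 30 > 29 → go right; 30 < 40 → go left. Place as left child of 40.
Insert 27: 27 < 29 → go left; 27 > 13 → go right; 27 < 28 → go left; 27 > 16 → go right; 27 > 17 → go right; 27 > 19 → go right; 27 > 20 → go right; 27 > 23 → go right. Place as right child of 23.
Insert 26: 26 < 29 → go left; 26 > 13 → go right; 26 < 28 → go left; 26 > 16 → go right; 26 > 17 → go right; 26 > 19 → go right; 26 > 20 → go right; 26 > 23 → go right; 26 < 27 → go left. Place as left child of 27.

The deepest node is 26 at depth 9.

9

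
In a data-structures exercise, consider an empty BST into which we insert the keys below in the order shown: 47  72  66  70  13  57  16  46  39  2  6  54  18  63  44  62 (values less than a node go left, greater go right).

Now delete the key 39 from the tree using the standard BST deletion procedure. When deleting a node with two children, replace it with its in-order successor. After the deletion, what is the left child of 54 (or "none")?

47: root
72: right child of 47 (depth 1)
66: left child of 72 (depth 2)
70: right child of 66 (depth 3)
13: left child of 47 (depth 1)
57: left child of 66 (depth 3)
16: right child of 13 (depth 2)
46: right child of 16 (depth 3)
39: left child of 46 (depth 4)
2: left child of 13 (depth 2)
6: right child of 2 (depth 3)
54: left child of 57 (depth 4)
18: left child of 39 (depth 5)
63: right child of 57 (depth 4)
44: right child of 39 (depth 5)
62: left child of 63 (depth 5)

Delete 39 (two children — replace with in-order successor).
After deletion, 54's left child: none.

none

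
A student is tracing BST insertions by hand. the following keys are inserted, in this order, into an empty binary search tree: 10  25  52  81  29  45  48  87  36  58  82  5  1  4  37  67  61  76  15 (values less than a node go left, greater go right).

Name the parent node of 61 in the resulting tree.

Insert 10: tree is empty, so 10 becomes the root.
Insert 25: 25 > 10 → go right. Place as right child of 10.
Insert 52: 52 > 10 → go right; 52 > 25 → go right. Place as right child of 25.
Insert 81: 81 > 10 → go right; 81 > 25 → go right; 81 > 52 → go right. Place as right child of 52.
Insert 29: 29 > 10 → go right; 29 > 25 → go right; 29 < 52 → go left. Place as left child of 52.
Insert 45: 45 > 10 → go right; 45 > 25 → go right; 45 < 52 → go left; 45 > 29 → go right. Place as right child of 29.
Insert 48: 48 > 10 → go right; 48 > 25 → go right; 48 < 52 → go left; 48 > 29 → go right; 48 > 45 → go right. Place as right child of 45.
Insert 87: 87 > 10 → go right; 87 > 25 → go right; 87 > 52 → go right; 87 > 81 → go right. Place as right child of 81.
Insert 36: 36 > 10 → go right; 36 > 25 → go right; 36 < 52 → go left; 36 > 29 → go right; 36 < 45 → go left. Place as left child of 45.
Insert 58: 58 > 10 → go right; 58 > 25 → go right; 58 > 52 → go right; 58 < 81 → go left. Place as left child of 81.
Insert 82: 82 > 10 → go right; 82 > 25 → go right; 82 > 52 → go right; 82 > 81 → go right; 82 < 87 → go left. Place as left child of 87.
Insert 5: 5 < 10 → go left. Place as left child of 10.
Insert 1: 1 < 10 → go left; 1 < 5 → go left. Place as left child of 5.
Insert 4: 4 < 10 → go left; 4 < 5 → go left; 4 > 1 → go right. Place as right child of 1.
Insert 37: 37 > 10 → go right; 37 > 25 → go right; 37 < 52 → go left; 37 > 29 → go right; 37 < 45 → go left; 37 > 36 → go right. Place as right child of 36.
Insert 67: 67 > 10 → go right; 67 > 25 → go right; 67 > 52 → go right; 67 < 81 → go left; 67 > 58 → go right. Place as right child of 58.
Insert 61: 61 > 10 → go right; 61 > 25 → go right; 61 > 52 → go right; 61 < 81 → go left; 61 > 58 → go right; 61 < 67 → go left. Place as left child of 67.
Insert 76: 76 > 10 → go right; 76 > 25 → go right; 76 > 52 → go right; 76 < 81 → go left; 76 > 58 → go right; 76 > 67 → go right. Place as right child of 67.
Insert 15: 15 > 10 → go right; 15 < 25 → go left. Place as left child of 25.

67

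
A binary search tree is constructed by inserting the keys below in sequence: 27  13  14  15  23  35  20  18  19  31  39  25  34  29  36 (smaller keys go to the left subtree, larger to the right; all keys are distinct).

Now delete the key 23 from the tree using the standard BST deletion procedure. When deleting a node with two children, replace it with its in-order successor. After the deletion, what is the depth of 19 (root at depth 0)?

7

Insert 27: tree is empty, so 27 becomes the root.
Insert 13: 13 < 27 → go left. Place as left child of 27.
Insert 14: 14 < 27 → go left; 14 > 13 → go right. Place as right child of 13.
Insert 15: 15 < 27 → go left; 15 > 13 → go right; 15 > 14 → go right. Place as right child of 14.
Insert 23: 23 < 27 → go left; 23 > 13 → go right; 23 > 14 → go right; 23 > 15 → go right. Place as right child of 15.
Insert 35: 35 > 27 → go right. Place as right child of 27.
Insert 20: 20 < 27 → go left; 20 > 13 → go right; 20 > 14 → go right; 20 > 15 → go right; 20 < 23 → go left. Place as left child of 23.
Insert 18: 18 < 27 → go left; 18 > 13 → go right; 18 > 14 → go right; 18 > 15 → go right; 18 < 23 → go left; 18 < 20 → go left. Place as left child of 20.
Insert 19: 19 < 27 → go left; 19 > 13 → go right; 19 > 14 → go right; 19 > 15 → go right; 19 < 23 → go left; 19 < 20 → go left; 19 > 18 → go right. Place as right child of 18.
Insert 31: 31 > 27 → go right; 31 < 35 → go left. Place as left child of 35.
Insert 39: 39 > 27 → go right; 39 > 35 → go right. Place as right child of 35.
Insert 25: 25 < 27 → go left; 25 > 13 → go right; 25 > 14 → go right; 25 > 15 → go right; 25 > 23 → go right. Place as right child of 23.
Insert 34: 34 > 27 → go right; 34 < 35 → go left; 34 > 31 → go right. Place as right child of 31.
Insert 29: 29 > 27 → go right; 29 < 35 → go left; 29 < 31 → go left. Place as left child of 31.
Insert 36: 36 > 27 → go right; 36 > 35 → go right; 36 < 39 → go left. Place as left child of 39.

Delete 23 (two children — replace with in-order successor).
After deletion, path to 19: 27 → 13 → 14 → 15 → 25 → 20 → 18 → 19.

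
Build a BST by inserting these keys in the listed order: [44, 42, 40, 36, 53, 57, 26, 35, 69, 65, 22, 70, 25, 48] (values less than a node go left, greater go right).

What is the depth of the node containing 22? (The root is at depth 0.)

44: root
42: left child of 44 (depth 1)
40: left child of 42 (depth 2)
36: left child of 40 (depth 3)
53: right child of 44 (depth 1)
57: right child of 53 (depth 2)
26: left child of 36 (depth 4)
35: right child of 26 (depth 5)
69: right child of 57 (depth 3)
65: left child of 69 (depth 4)
22: left child of 26 (depth 5)
70: right child of 69 (depth 4)
25: right child of 22 (depth 6)
48: left child of 53 (depth 2)

Path to 22: 44 → 42 → 40 → 36 → 26 → 22, which is 5 edges.

5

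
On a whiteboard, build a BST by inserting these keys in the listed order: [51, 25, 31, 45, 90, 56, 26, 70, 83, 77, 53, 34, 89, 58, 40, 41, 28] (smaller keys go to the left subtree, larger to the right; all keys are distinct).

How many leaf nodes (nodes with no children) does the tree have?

Insert 51: tree is empty, so 51 becomes the root.
Insert 25: 25 < 51 → go left. Place as left child of 51.
Insert 31: 31 < 51 → go left; 31 > 25 → go right. Place as right child of 25.
Insert 45: 45 < 51 → go left; 45 > 25 → go right; 45 > 31 → go right. Place as right child of 31.
Insert 90: 90 > 51 → go right. Place as right child of 51.
Insert 56: 56 > 51 → go right; 56 < 90 → go left. Place as left child of 90.
Insert 26: 26 < 51 → go left; 26 > 25 → go right; 26 < 31 → go left. Place as left child of 31.
Insert 70: 70 > 51 → go right; 70 < 90 → go left; 70 > 56 → go right. Place as right child of 56.
Insert 83: 83 > 51 → go right; 83 < 90 → go left; 83 > 56 → go right; 83 > 70 → go right. Place as right child of 70.
Insert 77: 77 > 51 → go right; 77 < 90 → go left; 77 > 56 → go right; 77 > 70 → go right; 77 < 83 → go left. Place as left child of 83.
Insert 53: 53 > 51 → go right; 53 < 90 → go left; 53 < 56 → go left. Place as left child of 56.
Insert 34: 34 < 51 → go left; 34 > 25 → go right; 34 > 31 → go right; 34 < 45 → go left. Place as left child of 45.
Insert 89: 89 > 51 → go right; 89 < 90 → go left; 89 > 56 → go right; 89 > 70 → go right; 89 > 83 → go right. Place as right child of 83.
Insert 58: 58 > 51 → go right; 58 < 90 → go left; 58 > 56 → go right; 58 < 70 → go left. Place as left child of 70.
Insert 40: 40 < 51 → go left; 40 > 25 → go right; 40 > 31 → go right; 40 < 45 → go left; 40 > 34 → go right. Place as right child of 34.
Insert 41: 41 < 51 → go left; 41 > 25 → go right; 41 > 31 → go right; 41 < 45 → go left; 41 > 34 → go right; 41 > 40 → go right. Place as right child of 40.
Insert 28: 28 < 51 → go left; 28 > 25 → go right; 28 < 31 → go left; 28 > 26 → go right. Place as right child of 26.

Leaves: 28, 41, 53, 58, 77, 89 — 6 in total.

6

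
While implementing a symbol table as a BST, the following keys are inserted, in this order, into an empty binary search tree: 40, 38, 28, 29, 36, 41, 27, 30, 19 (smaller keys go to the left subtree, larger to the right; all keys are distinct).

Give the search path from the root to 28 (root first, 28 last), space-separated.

40: root
38: left child of 40 (depth 1)
28: left child of 38 (depth 2)
29: right child of 28 (depth 3)
36: right child of 29 (depth 4)
41: right child of 40 (depth 1)
27: left child of 28 (depth 3)
30: left child of 36 (depth 5)
19: left child of 27 (depth 4)

40 38 28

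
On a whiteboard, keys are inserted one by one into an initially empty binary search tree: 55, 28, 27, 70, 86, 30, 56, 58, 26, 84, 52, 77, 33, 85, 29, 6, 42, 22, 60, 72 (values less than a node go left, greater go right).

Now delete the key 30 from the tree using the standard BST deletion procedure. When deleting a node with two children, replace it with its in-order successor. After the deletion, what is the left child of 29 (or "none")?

Insert 55: tree is empty, so 55 becomes the root.
Insert 28: 28 < 55 → go left. Place as left child of 55.
Insert 27: 27 < 55 → go left; 27 < 28 → go left. Place as left child of 28.
Insert 70: 70 > 55 → go right. Place as right child of 55.
Insert 86: 86 > 55 → go right; 86 > 70 → go right. Place as right child of 70.
Insert 30: 30 < 55 → go left; 30 > 28 → go right. Place as right child of 28.
Insert 56: 56 > 55 → go right; 56 < 70 → go left. Place as left child of 70.
Insert 58: 58 > 55 → go right; 58 < 70 → go left; 58 > 56 → go right. Place as right child of 56.
Insert 26: 26 < 55 → go left; 26 < 28 → go left; 26 < 27 → go left. Place as left child of 27.
Insert 84: 84 > 55 → go right; 84 > 70 → go right; 84 < 86 → go left. Place as left child of 86.
Insert 52: 52 < 55 → go left; 52 > 28 → go right; 52 > 30 → go right. Place as right child of 30.
Insert 77: 77 > 55 → go right; 77 > 70 → go right; 77 < 86 → go left; 77 < 84 → go left. Place as left child of 84.
Insert 33: 33 < 55 → go left; 33 > 28 → go right; 33 > 30 → go right; 33 < 52 → go left. Place as left child of 52.
Insert 85: 85 > 55 → go right; 85 > 70 → go right; 85 < 86 → go left; 85 > 84 → go right. Place as right child of 84.
Insert 29: 29 < 55 → go left; 29 > 28 → go right; 29 < 30 → go left. Place as left child of 30.
Insert 6: 6 < 55 → go left; 6 < 28 → go left; 6 < 27 → go left; 6 < 26 → go left. Place as left child of 26.
Insert 42: 42 < 55 → go left; 42 > 28 → go right; 42 > 30 → go right; 42 < 52 → go left; 42 > 33 → go right. Place as right child of 33.
Insert 22: 22 < 55 → go left; 22 < 28 → go left; 22 < 27 → go left; 22 < 26 → go left; 22 > 6 → go right. Place as right child of 6.
Insert 60: 60 > 55 → go right; 60 < 70 → go left; 60 > 56 → go right; 60 > 58 → go right. Place as right child of 58.
Insert 72: 72 > 55 → go right; 72 > 70 → go right; 72 < 86 → go left; 72 < 84 → go left; 72 < 77 → go left. Place as left child of 77.

Delete 30 (two children — replace with in-order successor).
After deletion, 29's left child: none.

none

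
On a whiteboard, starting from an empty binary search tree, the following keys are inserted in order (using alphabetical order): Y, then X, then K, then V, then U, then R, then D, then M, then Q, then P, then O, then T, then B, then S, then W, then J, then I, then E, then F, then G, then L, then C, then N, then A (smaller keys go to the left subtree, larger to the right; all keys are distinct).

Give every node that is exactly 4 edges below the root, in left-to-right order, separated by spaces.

B J U W

Insert Y: tree is empty, so Y becomes the root.
Insert X: X < Y → go left. Place as left child of Y.
Insert K: K < Y → go left; K < X → go left. Place as left child of X.
Insert V: V < Y → go left; V < X → go left; V > K → go right. Place as right child of K.
Insert U: U < Y → go left; U < X → go left; U > K → go right; U < V → go left. Place as left child of V.
Insert R: R < Y → go left; R < X → go left; R > K → go right; R < V → go left; R < U → go left. Place as left child of U.
Insert D: D < Y → go left; D < X → go left; D < K → go left. Place as left child of K.
Insert M: M < Y → go left; M < X → go left; M > K → go right; M < V → go left; M < U → go left; M < R → go left. Place as left child of R.
Insert Q: Q < Y → go left; Q < X → go left; Q > K → go right; Q < V → go left; Q < U → go left; Q < R → go left; Q > M → go right. Place as right child of M.
Insert P: P < Y → go left; P < X → go left; P > K → go right; P < V → go left; P < U → go left; P < R → go left; P > M → go right; P < Q → go left. Place as left child of Q.
Insert O: O < Y → go left; O < X → go left; O > K → go right; O < V → go left; O < U → go left; O < R → go left; O > M → go right; O < Q → go left; O < P → go left. Place as left child of P.
Insert T: T < Y → go left; T < X → go left; T > K → go right; T < V → go left; T < U → go left; T > R → go right. Place as right child of R.
Insert B: B < Y → go left; B < X → go left; B < K → go left; B < D → go left. Place as left child of D.
Insert S: S < Y → go left; S < X → go left; S > K → go right; S < V → go left; S < U → go left; S > R → go right; S < T → go left. Place as left child of T.
Insert W: W < Y → go left; W < X → go left; W > K → go right; W > V → go right. Place as right child of V.
Insert J: J < Y → go left; J < X → go left; J < K → go left; J > D → go right. Place as right child of D.
Insert I: I < Y → go left; I < X → go left; I < K → go left; I > D → go right; I < J → go left. Place as left child of J.
Insert E: E < Y → go left; E < X → go left; E < K → go left; E > D → go right; E < J → go left; E < I → go left. Place as left child of I.
Insert F: F < Y → go left; F < X → go left; F < K → go left; F > D → go right; F < J → go left; F < I → go left; F > E → go right. Place as right child of E.
Insert G: G < Y → go left; G < X → go left; G < K → go left; G > D → go right; G < J → go left; G < I → go left; G > E → go right; G > F → go right. Place as right child of F.
Insert L: L < Y → go left; L < X → go left; L > K → go right; L < V → go left; L < U → go left; L < R → go left; L < M → go left. Place as left child of M.
Insert C: C < Y → go left; C < X → go left; C < K → go left; C < D → go left; C > B → go right. Place as right child of B.
Insert N: N < Y → go left; N < X → go left; N > K → go right; N < V → go left; N < U → go left; N < R → go left; N > M → go right; N < Q → go left; N < P → go left; N < O → go left. Place as left child of O.
Insert A: A < Y → go left; A < X → go left; A < K → go left; A < D → go left; A < B → go left. Place as left child of B.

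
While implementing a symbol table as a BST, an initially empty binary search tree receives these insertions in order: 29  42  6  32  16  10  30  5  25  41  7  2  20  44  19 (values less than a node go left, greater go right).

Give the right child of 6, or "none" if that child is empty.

16

Insert 29: tree is empty, so 29 becomes the root.
Insert 42: 42 > 29 → go right. Place as right child of 29.
Insert 6: 6 < 29 → go left. Place as left child of 29.
Insert 32: 32 > 29 → go right; 32 < 42 → go left. Place as left child of 42.
Insert 16: 16 < 29 → go left; 16 > 6 → go right. Place as right child of 6.
Insert 10: 10 < 29 → go left; 10 > 6 → go right; 10 < 16 → go left. Place as left child of 16.
Insert 30: 30 > 29 → go right; 30 < 42 → go left; 30 < 32 → go left. Place as left child of 32.
Insert 5: 5 < 29 → go left; 5 < 6 → go left. Place as left child of 6.
Insert 25: 25 < 29 → go left; 25 > 6 → go right; 25 > 16 → go right. Place as right child of 16.
Insert 41: 41 > 29 → go right; 41 < 42 → go left; 41 > 32 → go right. Place as right child of 32.
Insert 7: 7 < 29 → go left; 7 > 6 → go right; 7 < 16 → go left; 7 < 10 → go left. Place as left child of 10.
Insert 2: 2 < 29 → go left; 2 < 6 → go left; 2 < 5 → go left. Place as left child of 5.
Insert 20: 20 < 29 → go left; 20 > 6 → go right; 20 > 16 → go right; 20 < 25 → go left. Place as left child of 25.
Insert 44: 44 > 29 → go right; 44 > 42 → go right. Place as right child of 42.
Insert 19: 19 < 29 → go left; 19 > 6 → go right; 19 > 16 → go right; 19 < 25 → go left; 19 < 20 → go left. Place as left child of 20.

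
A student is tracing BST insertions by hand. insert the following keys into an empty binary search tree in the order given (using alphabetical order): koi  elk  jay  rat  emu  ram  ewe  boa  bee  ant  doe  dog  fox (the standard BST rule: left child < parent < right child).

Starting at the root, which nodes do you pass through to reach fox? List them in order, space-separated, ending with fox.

Insert koi: tree is empty, so koi becomes the root.
Insert elk: elk < koi → go left. Place as left child of koi.
Insert jay: jay < koi → go left; jay > elk → go right. Place as right child of elk.
Insert rat: rat > koi → go right. Place as right child of koi.
Insert emu: emu < koi → go left; emu > elk → go right; emu < jay → go left. Place as left child of jay.
Insert ram: ram > koi → go right; ram < rat → go left. Place as left child of rat.
Insert ewe: ewe < koi → go left; ewe > elk → go right; ewe < jay → go left; ewe > emu → go right. Place as right child of emu.
Insert boa: boa < koi → go left; boa < elk → go left. Place as left child of elk.
Insert bee: bee < koi → go left; bee < elk → go left; bee < boa → go left. Place as left child of boa.
Insert ant: ant < koi → go left; ant < elk → go left; ant < boa → go left; ant < bee → go left. Place as left child of bee.
Insert doe: doe < koi → go left; doe < elk → go left; doe > boa → go right. Place as right child of boa.
Insert dog: dog < koi → go left; dog < elk → go left; dog > boa → go right; dog > doe → go right. Place as right child of doe.
Insert fox: fox < koi → go left; fox > elk → go right; fox < jay → go left; fox > emu → go right; fox > ewe → go right. Place as right child of ewe.

koi elk jay emu ewe fox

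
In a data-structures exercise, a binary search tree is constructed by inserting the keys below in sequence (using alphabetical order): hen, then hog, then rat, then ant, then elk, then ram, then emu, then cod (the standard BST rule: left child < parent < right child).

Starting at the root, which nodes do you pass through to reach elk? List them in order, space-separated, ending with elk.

Insert hen: tree is empty, so hen becomes the root.
Insert hog: hog > hen → go right. Place as right child of hen.
Insert rat: rat > hen → go right; rat > hog → go right. Place as right child of hog.
Insert ant: ant < hen → go left. Place as left child of hen.
Insert elk: elk < hen → go left; elk > ant → go right. Place as right child of ant.
Insert ram: ram > hen → go right; ram > hog → go right; ram < rat → go left. Place as left child of rat.
Insert emu: emu < hen → go left; emu > ant → go right; emu > elk → go right. Place as right child of elk.
Insert cod: cod < hen → go left; cod > ant → go right; cod < elk → go left. Place as left child of elk.

hen ant elk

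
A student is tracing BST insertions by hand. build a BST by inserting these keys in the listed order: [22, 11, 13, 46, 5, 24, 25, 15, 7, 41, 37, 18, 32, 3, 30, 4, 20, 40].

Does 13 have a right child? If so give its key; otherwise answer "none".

Insert 22: tree is empty, so 22 becomes the root.
Insert 11: 11 < 22 → go left. Place as left child of 22.
Insert 13: 13 < 22 → go left; 13 > 11 → go right. Place as right child of 11.
Insert 46: 46 > 22 → go right. Place as right child of 22.
Insert 5: 5 < 22 → go left; 5 < 11 → go left. Place as left child of 11.
Insert 24: 24 > 22 → go right; 24 < 46 → go left. Place as left child of 46.
Insert 25: 25 > 22 → go right; 25 < 46 → go left; 25 > 24 → go right. Place as right child of 24.
Insert 15: 15 < 22 → go left; 15 > 11 → go right; 15 > 13 → go right. Place as right child of 13.
Insert 7: 7 < 22 → go left; 7 < 11 → go left; 7 > 5 → go right. Place as right child of 5.
Insert 41: 41 > 22 → go right; 41 < 46 → go left; 41 > 24 → go right; 41 > 25 → go right. Place as right child of 25.
Insert 37: 37 > 22 → go right; 37 < 46 → go left; 37 > 24 → go right; 37 > 25 → go right; 37 < 41 → go left. Place as left child of 41.
Insert 18: 18 < 22 → go left; 18 > 11 → go right; 18 > 13 → go right; 18 > 15 → go right. Place as right child of 15.
Insert 32: 32 > 22 → go right; 32 < 46 → go left; 32 > 24 → go right; 32 > 25 → go right; 32 < 41 → go left; 32 < 37 → go left. Place as left child of 37.
Insert 3: 3 < 22 → go left; 3 < 11 → go left; 3 < 5 → go left. Place as left child of 5.
Insert 30: 30 > 22 → go right; 30 < 46 → go left; 30 > 24 → go right; 30 > 25 → go right; 30 < 41 → go left; 30 < 37 → go left; 30 < 32 → go left. Place as left child of 32.
Insert 4: 4 < 22 → go left; 4 < 11 → go left; 4 < 5 → go left; 4 > 3 → go right. Place as right child of 3.
Insert 20: 20 < 22 → go left; 20 > 11 → go right; 20 > 13 → go right; 20 > 15 → go right; 20 > 18 → go right. Place as right child of 18.
Insert 40: 40 > 22 → go right; 40 < 46 → go left; 40 > 24 → go right; 40 > 25 → go right; 40 < 41 → go left; 40 > 37 → go right. Place as right child of 37.

15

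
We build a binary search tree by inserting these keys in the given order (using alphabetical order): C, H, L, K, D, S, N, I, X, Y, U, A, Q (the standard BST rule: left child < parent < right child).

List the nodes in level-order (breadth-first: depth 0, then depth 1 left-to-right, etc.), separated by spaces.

C A H D L K S I N X Q U Y

Resulting structure (node: left, right):
  C: L=A, R=H
  H: L=D, R=L
  L: L=K, R=S
  K: L=I, R=–
  D: L=–, R=–
  S: L=N, R=X
  N: L=–, R=Q
  I: L=–, R=–
  X: L=U, R=Y
  Y: L=–, R=–
  U: L=–, R=–
  A: L=–, R=–
  Q: L=–, R=–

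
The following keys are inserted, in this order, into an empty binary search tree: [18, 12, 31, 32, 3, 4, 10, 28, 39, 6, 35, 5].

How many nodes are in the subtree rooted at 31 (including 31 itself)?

Resulting structure (node: left, right):
  18: L=12, R=31
  12: L=3, R=–
  31: L=28, R=32
  32: L=–, R=39
  3: L=–, R=4
  4: L=–, R=10
  10: L=6, R=–
  28: L=–, R=–
  39: L=35, R=–
  6: L=5, R=–
  35: L=–, R=–
  5: L=–, R=–

Subtree rooted at 31 contains: 31, 28, 32, 39, 35 — 5 nodes.

5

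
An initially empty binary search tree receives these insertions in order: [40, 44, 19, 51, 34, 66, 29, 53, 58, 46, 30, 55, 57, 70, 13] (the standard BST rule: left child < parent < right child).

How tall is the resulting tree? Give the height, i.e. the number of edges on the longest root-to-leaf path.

7

Insert 40: tree is empty, so 40 becomes the root.
Insert 44: 44 > 40 → go right. Place as right child of 40.
Insert 19: 19 < 40 → go left. Place as left child of 40.
Insert 51: 51 > 40 → go right; 51 > 44 → go right. Place as right child of 44.
Insert 34: 34 < 40 → go left; 34 > 19 → go right. Place as right child of 19.
Insert 66: 66 > 40 → go right; 66 > 44 → go right; 66 > 51 → go right. Place as right child of 51.
Insert 29: 29 < 40 → go left; 29 > 19 → go right; 29 < 34 → go left. Place as left child of 34.
Insert 53: 53 > 40 → go right; 53 > 44 → go right; 53 > 51 → go right; 53 < 66 → go left. Place as left child of 66.
Insert 58: 58 > 40 → go right; 58 > 44 → go right; 58 > 51 → go right; 58 < 66 → go left; 58 > 53 → go right. Place as right child of 53.
Insert 46: 46 > 40 → go right; 46 > 44 → go right; 46 < 51 → go left. Place as left child of 51.
Insert 30: 30 < 40 → go left; 30 > 19 → go right; 30 < 34 → go left; 30 > 29 → go right. Place as right child of 29.
Insert 55: 55 > 40 → go right; 55 > 44 → go right; 55 > 51 → go right; 55 < 66 → go left; 55 > 53 → go right; 55 < 58 → go left. Place as left child of 58.
Insert 57: 57 > 40 → go right; 57 > 44 → go right; 57 > 51 → go right; 57 < 66 → go left; 57 > 53 → go right; 57 < 58 → go left; 57 > 55 → go right. Place as right child of 55.
Insert 70: 70 > 40 → go right; 70 > 44 → go right; 70 > 51 → go right; 70 > 66 → go right. Place as right child of 66.
Insert 13: 13 < 40 → go left; 13 < 19 → go left. Place as left child of 19.

The deepest node is 57 at depth 7.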